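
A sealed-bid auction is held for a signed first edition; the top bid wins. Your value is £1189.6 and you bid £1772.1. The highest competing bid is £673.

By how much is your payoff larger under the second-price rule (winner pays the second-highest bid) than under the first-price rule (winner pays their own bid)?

You have the highest bid, so you win under either rule.
Second-price: pay £673 → payoff £516.6.
First-price: pay your own bid £1772.1 → payoff −£582.5.
Difference = £516.6 − (−£582.5) = £1099.1.

£1099.1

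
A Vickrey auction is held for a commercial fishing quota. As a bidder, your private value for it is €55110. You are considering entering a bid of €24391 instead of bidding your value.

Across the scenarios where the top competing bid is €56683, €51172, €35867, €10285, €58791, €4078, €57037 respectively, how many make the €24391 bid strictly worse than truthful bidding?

2

The deviation hurts exactly when the highest competing bid lies strictly between €24391 and €55110 — underbidding then forfeits a profitable win.
€56683: above both → same outcome either way.
€51172: inside the interval → strictly worse (loss €3938).
€35867: inside the interval → strictly worse (loss €19243).
€10285: below both → same outcome either way.
€58791: above both → same outcome either way.
€4078: below both → same outcome either way.
€57037: above both → same outcome either way.
Count: 2.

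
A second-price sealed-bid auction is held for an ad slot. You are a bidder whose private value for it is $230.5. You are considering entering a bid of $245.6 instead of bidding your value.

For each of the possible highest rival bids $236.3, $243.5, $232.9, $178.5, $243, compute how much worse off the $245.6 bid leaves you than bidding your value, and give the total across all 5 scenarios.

The deviation costs you only when the competing bid falls strictly between $230.5 and $245.6; elsewhere both bids give the same outcome.
$236.3: truthful payoff $0, deviation payoff −$5.8 → loss $5.8.
$243.5: truthful payoff $0, deviation payoff −$13 → loss $13.
$232.9: truthful payoff $0, deviation payoff −$2.4 → loss $2.4.
$178.5: outcomes coincide → loss $0.
$243: truthful payoff $0, deviation payoff −$12.5 → loss $12.5.
Total loss = $5.8 + $13 + $2.4 + $12.5 = $33.7.

$33.7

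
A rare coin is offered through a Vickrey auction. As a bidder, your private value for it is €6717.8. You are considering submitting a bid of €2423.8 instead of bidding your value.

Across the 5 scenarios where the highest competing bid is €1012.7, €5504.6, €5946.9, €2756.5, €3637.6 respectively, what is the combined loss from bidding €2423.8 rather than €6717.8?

The deviation costs you only when the competing bid falls strictly between €2423.8 and €6717.8; elsewhere both bids give the same outcome.
€1012.7: outcomes coincide → loss €0.
€5504.6: truthful payoff €1213.2, deviation payoff €0 → loss €1213.2.
€5946.9: truthful payoff €770.9, deviation payoff €0 → loss €770.9.
€2756.5: truthful payoff €3961.3, deviation payoff €0 → loss €3961.3.
€3637.6: truthful payoff €3080.2, deviation payoff €0 → loss €3080.2.
Total loss = €1213.2 + €770.9 + €3961.3 + €3080.2 = €9025.6.
In a second-price auction your bid sets only whether you win, not what you pay, so bidding your true value is weakly dominant.

€9025.6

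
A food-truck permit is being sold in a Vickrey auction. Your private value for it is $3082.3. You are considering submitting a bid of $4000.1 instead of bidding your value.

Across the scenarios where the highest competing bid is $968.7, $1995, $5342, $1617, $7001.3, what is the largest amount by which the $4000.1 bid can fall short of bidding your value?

$968.7: same outcome either way → loss $0.
$1995: same outcome either way → loss $0.
$5342: same outcome either way → loss $0.
$1617: same outcome either way → loss $0.
$7001.3: same outcome either way → loss $0.
Maximum loss: $0.

$0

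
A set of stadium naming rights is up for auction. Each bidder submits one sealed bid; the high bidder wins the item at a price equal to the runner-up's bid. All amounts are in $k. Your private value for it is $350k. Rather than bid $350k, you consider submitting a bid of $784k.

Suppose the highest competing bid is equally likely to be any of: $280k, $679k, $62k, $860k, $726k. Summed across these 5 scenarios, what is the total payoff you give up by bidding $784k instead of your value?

The deviation costs you only when the competing bid falls strictly between $350k and $784k; elsewhere both bids give the same outcome.
$280k: outcomes coincide → loss $0k.
$679k: truthful payoff $0k, deviation payoff −$329k → loss $329k.
$62k: outcomes coincide → loss $0k.
$860k: outcomes coincide → loss $0k.
$726k: truthful payoff $0k, deviation payoff −$376k → loss $376k.
Total loss = $329k + $376k = $705k.
Truthful bidding weakly dominates here: raising your bid can only win items priced above your value, and lowering it can only forfeit items priced below.

$705k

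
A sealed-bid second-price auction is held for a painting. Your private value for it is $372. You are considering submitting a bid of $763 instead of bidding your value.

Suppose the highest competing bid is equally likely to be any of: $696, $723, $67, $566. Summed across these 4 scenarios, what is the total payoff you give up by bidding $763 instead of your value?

$869

The deviation costs you only when the competing bid falls strictly between $372 and $763; elsewhere both bids give the same outcome.
$696: truthful payoff $0, deviation payoff −$324 → loss $324.
$723: truthful payoff $0, deviation payoff −$351 → loss $351.
$67: outcomes coincide → loss $0.
$566: truthful payoff $0, deviation payoff −$194 → loss $194.
Total loss = $324 + $351 + $194 = $869.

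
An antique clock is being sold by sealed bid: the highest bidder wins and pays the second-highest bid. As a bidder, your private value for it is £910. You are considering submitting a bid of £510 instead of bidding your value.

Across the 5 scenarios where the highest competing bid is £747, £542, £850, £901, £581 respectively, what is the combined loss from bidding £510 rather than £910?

£929

The deviation costs you only when the competing bid falls strictly between £510 and £910; elsewhere both bids give the same outcome.
£747: truthful payoff £163, deviation payoff £0 → loss £163.
£542: truthful payoff £368, deviation payoff £0 → loss £368.
£850: truthful payoff £60, deviation payoff £0 → loss £60.
£901: truthful payoff £9, deviation payoff £0 → loss £9.
£581: truthful payoff £329, deviation payoff £0 → loss £329.
Total loss = £163 + £368 + £60 + £9 + £329 = £929.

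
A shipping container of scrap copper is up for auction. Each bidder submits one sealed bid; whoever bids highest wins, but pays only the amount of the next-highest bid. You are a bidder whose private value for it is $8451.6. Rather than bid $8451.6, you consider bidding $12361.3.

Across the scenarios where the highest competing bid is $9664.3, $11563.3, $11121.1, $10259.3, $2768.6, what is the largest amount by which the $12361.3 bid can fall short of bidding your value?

$9664.3: truthful gives $0, deviation gives −$1212.7 → loss $1212.7.
$11563.3: truthful gives $0, deviation gives −$3111.7 → loss $3111.7.
$11121.1: truthful gives $0, deviation gives −$2669.5 → loss $2669.5.
$10259.3: truthful gives $0, deviation gives −$1807.7 → loss $1807.7.
$2768.6: same outcome either way → loss $0.
Maximum loss: $3111.7.

$3111.7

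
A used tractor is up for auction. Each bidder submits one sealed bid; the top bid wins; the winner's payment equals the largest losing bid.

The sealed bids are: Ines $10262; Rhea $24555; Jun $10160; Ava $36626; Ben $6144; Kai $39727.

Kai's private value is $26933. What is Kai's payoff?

Highest bid: Kai at $39727, so Kai wins.
Second-highest bid: Ava at $36626 — that is the price the winner pays.
Kai's payoff = value − price = $26933 − $36626 = −$9693.

−$9693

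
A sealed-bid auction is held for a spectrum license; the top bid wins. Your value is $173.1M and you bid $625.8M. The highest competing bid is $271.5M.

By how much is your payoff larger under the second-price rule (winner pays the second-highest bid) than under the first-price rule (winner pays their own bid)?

$354.3M

You have the highest bid, so you win under either rule.
Second-price: pay $271.5M → payoff −$98.4M.
First-price: pay your own bid $625.8M → payoff −$452.7M.
Difference = −$98.4M − (−$452.7M) = $354.3M.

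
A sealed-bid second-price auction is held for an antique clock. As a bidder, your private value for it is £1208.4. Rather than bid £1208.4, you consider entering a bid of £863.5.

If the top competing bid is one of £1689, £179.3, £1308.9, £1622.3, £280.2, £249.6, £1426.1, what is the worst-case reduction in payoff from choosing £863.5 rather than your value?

£1689: same outcome either way → loss £0.
£179.3: same outcome either way → loss £0.
£1308.9: same outcome either way → loss £0.
£1622.3: same outcome either way → loss £0.
£280.2: same outcome either way → loss £0.
£249.6: same outcome either way → loss £0.
£1426.1: same outcome either way → loss £0.
Maximum loss: £0.

£0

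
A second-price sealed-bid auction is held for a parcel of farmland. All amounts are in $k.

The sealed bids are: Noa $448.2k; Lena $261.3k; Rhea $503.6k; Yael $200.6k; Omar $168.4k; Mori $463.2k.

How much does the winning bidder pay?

Highest bid: Rhea at $503.6k, so Rhea wins.
Second-highest bid: Mori at $463.2k — that is the price the winner pays.

$463.2k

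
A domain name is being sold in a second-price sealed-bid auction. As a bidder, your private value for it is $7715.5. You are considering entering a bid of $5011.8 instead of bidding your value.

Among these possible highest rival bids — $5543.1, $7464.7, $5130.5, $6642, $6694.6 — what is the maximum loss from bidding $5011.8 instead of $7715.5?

$2585

$5543.1: truthful gives $2172.4, deviation gives $0 → loss $2172.4.
$7464.7: truthful gives $250.8, deviation gives $0 → loss $250.8.
$5130.5: truthful gives $2585, deviation gives $0 → loss $2585.
$6642: truthful gives $1073.5, deviation gives $0 → loss $1073.5.
$6694.6: truthful gives $1020.9, deviation gives $0 → loss $1020.9.
Maximum loss: $2585.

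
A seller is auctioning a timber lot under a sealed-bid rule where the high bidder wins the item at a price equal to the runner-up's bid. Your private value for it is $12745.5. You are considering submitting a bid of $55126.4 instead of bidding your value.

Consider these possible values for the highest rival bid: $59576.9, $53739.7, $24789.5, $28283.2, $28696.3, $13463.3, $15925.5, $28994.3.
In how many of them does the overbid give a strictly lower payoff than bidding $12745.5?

The deviation hurts exactly when the highest competing bid lies strictly between $12745.5 and $55126.4 — overbidding then wins at a price above your value.
$59576.9: above both → same outcome either way.
$53739.7: inside the interval → strictly worse (loss $40994.2).
$24789.5: inside the interval → strictly worse (loss $12044).
$28283.2: inside the interval → strictly worse (loss $15537.7).
$28696.3: inside the interval → strictly worse (loss $15950.8).
$13463.3: inside the interval → strictly worse (loss $717.8).
$15925.5: inside the interval → strictly worse (loss $3180).
$28994.3: inside the interval → strictly worse (loss $16248.8).
Count: 7.

7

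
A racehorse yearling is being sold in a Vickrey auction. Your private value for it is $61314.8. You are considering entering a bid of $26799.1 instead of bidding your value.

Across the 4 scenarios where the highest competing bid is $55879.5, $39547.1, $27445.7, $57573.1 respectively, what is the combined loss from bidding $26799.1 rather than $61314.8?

The deviation costs you only when the competing bid falls strictly between $26799.1 and $61314.8; elsewhere both bids give the same outcome.
$55879.5: truthful payoff $5435.3, deviation payoff $0 → loss $5435.3.
$39547.1: truthful payoff $21767.7, deviation payoff $0 → loss $21767.7.
$27445.7: truthful payoff $33869.1, deviation payoff $0 → loss $33869.1.
$57573.1: truthful payoff $3741.7, deviation payoff $0 → loss $3741.7.
Total loss = $5435.3 + $21767.7 + $33869.1 + $3741.7 = $64813.8.
Because the price is fixed by the runner-up's bid, deviating from your value can only change a good outcome into a bad one — never the reverse.

$64813.8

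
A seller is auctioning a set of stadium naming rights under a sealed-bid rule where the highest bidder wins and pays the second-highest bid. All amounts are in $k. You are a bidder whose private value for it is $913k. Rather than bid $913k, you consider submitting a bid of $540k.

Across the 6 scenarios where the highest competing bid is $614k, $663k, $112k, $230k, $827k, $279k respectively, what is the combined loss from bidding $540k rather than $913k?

The deviation costs you only when the competing bid falls strictly between $540k and $913k; elsewhere both bids give the same outcome.
$614k: truthful payoff $299k, deviation payoff $0k → loss $299k.
$663k: truthful payoff $250k, deviation payoff $0k → loss $250k.
$112k: outcomes coincide → loss $0k.
$230k: outcomes coincide → loss $0k.
$827k: truthful payoff $86k, deviation payoff $0k → loss $86k.
$279k: outcomes coincide → loss $0k.
Total loss = $299k + $250k + $86k = $635k.

$635k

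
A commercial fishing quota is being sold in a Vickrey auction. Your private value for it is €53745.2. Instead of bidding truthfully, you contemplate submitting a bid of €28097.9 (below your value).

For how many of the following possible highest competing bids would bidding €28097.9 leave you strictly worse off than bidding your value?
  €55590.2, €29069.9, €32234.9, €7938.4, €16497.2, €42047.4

3

The deviation hurts exactly when the highest competing bid lies strictly between €28097.9 and €53745.2 — underbidding then forfeits a profitable win.
€55590.2: above both → same outcome either way.
€29069.9: inside the interval → strictly worse (loss €24675.3).
€32234.9: inside the interval → strictly worse (loss €21510.3).
€7938.4: below both → same outcome either way.
€16497.2: below both → same outcome either way.
€42047.4: inside the interval → strictly worse (loss €11697.8).
Count: 3.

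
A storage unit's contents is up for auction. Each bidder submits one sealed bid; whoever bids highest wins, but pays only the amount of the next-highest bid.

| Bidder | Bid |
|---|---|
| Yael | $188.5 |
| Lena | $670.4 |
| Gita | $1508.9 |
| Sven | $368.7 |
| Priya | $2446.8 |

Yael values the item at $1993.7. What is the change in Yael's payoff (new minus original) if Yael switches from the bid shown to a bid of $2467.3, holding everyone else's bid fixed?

The highest bid among the other bidders is $2446.8; Yael's bid doesn't change that.
Original bid $188.5: Yael is not highest (top rival bid is $2446.8); payoff $0.
Alternative bid $2467.3: Yael is highest, pays the top rival bid $2446.8; payoff $1993.7 − $2446.8 = −$453.1.
Change in payoff = −$453.1 − ($0) = −$453.1.

−$453.1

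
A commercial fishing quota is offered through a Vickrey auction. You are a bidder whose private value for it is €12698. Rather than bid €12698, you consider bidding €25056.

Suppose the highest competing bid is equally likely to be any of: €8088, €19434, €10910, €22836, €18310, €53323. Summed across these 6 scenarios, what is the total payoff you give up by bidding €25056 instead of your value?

The deviation costs you only when the competing bid falls strictly between €12698 and €25056; elsewhere both bids give the same outcome.
€8088: outcomes coincide → loss €0.
€19434: truthful payoff €0, deviation payoff −€6736 → loss €6736.
€10910: outcomes coincide → loss €0.
€22836: truthful payoff €0, deviation payoff −€10138 → loss €10138.
€18310: truthful payoff €0, deviation payoff −€5612 → loss €5612.
€53323: outcomes coincide → loss €0.
Total loss = €6736 + €10138 + €5612 = €22486.
Truthful bidding weakly dominates here: raising your bid can only win items priced above your value, and lowering it can only forfeit items priced below.

€22486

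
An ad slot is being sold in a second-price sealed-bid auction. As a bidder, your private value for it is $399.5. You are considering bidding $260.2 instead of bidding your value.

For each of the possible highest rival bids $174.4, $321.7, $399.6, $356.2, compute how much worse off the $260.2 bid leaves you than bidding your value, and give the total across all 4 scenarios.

$121.1

The deviation costs you only when the competing bid falls strictly between $260.2 and $399.5; elsewhere both bids give the same outcome.
$174.4: outcomes coincide → loss $0.
$321.7: truthful payoff $77.8, deviation payoff $0 → loss $77.8.
$399.6: outcomes coincide → loss $0.
$356.2: truthful payoff $43.3, deviation payoff $0 → loss $43.3.
Total loss = $77.8 + $43.3 = $121.1.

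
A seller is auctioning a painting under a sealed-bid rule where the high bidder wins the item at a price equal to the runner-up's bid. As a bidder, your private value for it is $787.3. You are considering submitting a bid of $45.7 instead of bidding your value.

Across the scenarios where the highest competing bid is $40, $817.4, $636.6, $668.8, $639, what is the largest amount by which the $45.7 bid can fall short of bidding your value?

$150.7

$40: same outcome either way → loss $0.
$817.4: same outcome either way → loss $0.
$636.6: truthful gives $150.7, deviation gives $0 → loss $150.7.
$668.8: truthful gives $118.5, deviation gives $0 → loss $118.5.
$639: truthful gives $148.3, deviation gives $0 → loss $148.3.
Maximum loss: $150.7.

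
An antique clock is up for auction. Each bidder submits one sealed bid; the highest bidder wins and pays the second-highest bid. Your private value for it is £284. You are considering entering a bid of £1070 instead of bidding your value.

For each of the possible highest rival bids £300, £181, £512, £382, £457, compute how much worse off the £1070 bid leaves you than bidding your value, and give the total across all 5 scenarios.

The deviation costs you only when the competing bid falls strictly between £284 and £1070; elsewhere both bids give the same outcome.
£300: truthful payoff £0, deviation payoff −£16 → loss £16.
£181: outcomes coincide → loss £0.
£512: truthful payoff £0, deviation payoff −£228 → loss £228.
£382: truthful payoff £0, deviation payoff −£98 → loss £98.
£457: truthful payoff £0, deviation payoff −£173 → loss £173.
Total loss = £16 + £228 + £98 + £173 = £515.
In a second-price auction your bid sets only whether you win, not what you pay, so bidding your true value is weakly dominant.

£515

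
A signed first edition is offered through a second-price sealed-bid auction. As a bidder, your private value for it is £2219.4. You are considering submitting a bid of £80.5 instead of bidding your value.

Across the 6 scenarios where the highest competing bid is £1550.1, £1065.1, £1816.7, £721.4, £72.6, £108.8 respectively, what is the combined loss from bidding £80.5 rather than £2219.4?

£5834.9

The deviation costs you only when the competing bid falls strictly between £80.5 and £2219.4; elsewhere both bids give the same outcome.
£1550.1: truthful payoff £669.3, deviation payoff £0 → loss £669.3.
£1065.1: truthful payoff £1154.3, deviation payoff £0 → loss £1154.3.
£1816.7: truthful payoff £402.7, deviation payoff £0 → loss £402.7.
£721.4: truthful payoff £1498, deviation payoff £0 → loss £1498.
£72.6: outcomes coincide → loss £0.
£108.8: truthful payoff £2110.6, deviation payoff £0 → loss £2110.6.
Total loss = £669.3 + £1154.3 + £402.7 + £1498 + £2110.6 = £5834.9.
Truthful bidding weakly dominates here: raising your bid can only win items priced above your value, and lowering it can only forfeit items priced below.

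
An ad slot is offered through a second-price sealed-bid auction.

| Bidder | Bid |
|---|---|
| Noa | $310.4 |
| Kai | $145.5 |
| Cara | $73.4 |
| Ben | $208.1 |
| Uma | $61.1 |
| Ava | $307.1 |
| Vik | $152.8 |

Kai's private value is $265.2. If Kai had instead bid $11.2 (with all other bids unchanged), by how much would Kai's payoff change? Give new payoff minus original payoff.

$0

The highest bid among the other bidders is $310.4; Kai's bid doesn't change that.
Original bid $145.5: Kai is not highest (top rival bid is $310.4); payoff $0.
Alternative bid $11.2: Kai is not highest (top rival bid is $310.4); payoff $0.
Change in payoff = $0 − ($0) = $0.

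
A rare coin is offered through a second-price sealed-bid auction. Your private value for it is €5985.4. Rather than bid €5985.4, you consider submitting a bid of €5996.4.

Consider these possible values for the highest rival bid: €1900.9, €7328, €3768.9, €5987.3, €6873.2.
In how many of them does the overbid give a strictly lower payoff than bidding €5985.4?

1

The deviation hurts exactly when the highest competing bid lies strictly between €5985.4 and €5996.4 — overbidding then wins at a price above your value.
€1900.9: below both → same outcome either way.
€7328: above both → same outcome either way.
€3768.9: below both → same outcome either way.
€5987.3: inside the interval → strictly worse (loss €1.9).
€6873.2: above both → same outcome either way.
Count: 1.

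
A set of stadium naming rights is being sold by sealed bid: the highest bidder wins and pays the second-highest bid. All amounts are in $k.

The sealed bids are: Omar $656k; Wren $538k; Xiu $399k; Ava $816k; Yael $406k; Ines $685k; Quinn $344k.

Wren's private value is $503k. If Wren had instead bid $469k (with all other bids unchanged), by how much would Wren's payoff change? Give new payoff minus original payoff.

$0k

The highest bid among the other bidders is $816k; Wren's bid doesn't change that.
Original bid $538k: Wren is not highest (top rival bid is $816k); payoff $0k.
Alternative bid $469k: Wren is not highest (top rival bid is $816k); payoff $0k.
Change in payoff = $0k − ($0k) = $0k.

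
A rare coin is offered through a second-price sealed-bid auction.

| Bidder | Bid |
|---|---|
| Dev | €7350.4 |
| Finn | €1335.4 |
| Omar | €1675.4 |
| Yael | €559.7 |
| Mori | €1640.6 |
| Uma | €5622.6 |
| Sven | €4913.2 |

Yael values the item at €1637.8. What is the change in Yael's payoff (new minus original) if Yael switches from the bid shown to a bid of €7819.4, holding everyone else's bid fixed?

The highest bid among the other bidders is €7350.4; Yael's bid doesn't change that.
Original bid €559.7: Yael is not highest (top rival bid is €7350.4); payoff €0.
Alternative bid €7819.4: Yael is highest, pays the top rival bid €7350.4; payoff €1637.8 − €7350.4 = −€5712.6.
Change in payoff = −€5712.6 − (€0) = −€5712.6.

−€5712.6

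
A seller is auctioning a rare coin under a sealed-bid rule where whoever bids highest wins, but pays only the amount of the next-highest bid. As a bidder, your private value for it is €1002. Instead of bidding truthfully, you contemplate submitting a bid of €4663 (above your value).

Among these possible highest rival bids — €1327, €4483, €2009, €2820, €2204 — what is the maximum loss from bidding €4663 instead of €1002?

€3481

€1327: truthful gives €0, deviation gives −€325 → loss €325.
€4483: truthful gives €0, deviation gives −€3481 → loss €3481.
€2009: truthful gives €0, deviation gives −€1007 → loss €1007.
€2820: truthful gives €0, deviation gives −€1818 → loss €1818.
€2204: truthful gives €0, deviation gives −€1202 → loss €1202.
Maximum loss: €3481.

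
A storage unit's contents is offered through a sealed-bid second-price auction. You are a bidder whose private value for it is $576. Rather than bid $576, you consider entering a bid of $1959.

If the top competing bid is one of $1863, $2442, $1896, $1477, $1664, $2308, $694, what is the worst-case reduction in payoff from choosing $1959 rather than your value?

$1863: truthful gives $0, deviation gives −$1287 → loss $1287.
$2442: same outcome either way → loss $0.
$1896: truthful gives $0, deviation gives −$1320 → loss $1320.
$1477: truthful gives $0, deviation gives −$901 → loss $901.
$1664: truthful gives $0, deviation gives −$1088 → loss $1088.
$2308: same outcome either way → loss $0.
$694: truthful gives $0, deviation gives −$118 → loss $118.
Maximum loss: $1320.

$1320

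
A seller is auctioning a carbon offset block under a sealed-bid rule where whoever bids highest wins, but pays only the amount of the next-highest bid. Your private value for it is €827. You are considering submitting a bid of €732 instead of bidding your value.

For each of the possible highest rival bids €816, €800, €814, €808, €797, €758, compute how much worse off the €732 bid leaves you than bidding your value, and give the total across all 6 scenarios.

The deviation costs you only when the competing bid falls strictly between €732 and €827; elsewhere both bids give the same outcome.
€816: truthful payoff €11, deviation payoff €0 → loss €11.
€800: truthful payoff €27, deviation payoff €0 → loss €27.
€814: truthful payoff €13, deviation payoff €0 → loss €13.
€808: truthful payoff €19, deviation payoff €0 → loss €19.
€797: truthful payoff €30, deviation payoff €0 → loss €30.
€758: truthful payoff €69, deviation payoff €0 → loss €69.
Total loss = €11 + €27 + €13 + €19 + €30 + €69 = €169.
Because the price is fixed by the runner-up's bid, deviating from your value can only change a good outcome into a bad one — never the reverse.

€169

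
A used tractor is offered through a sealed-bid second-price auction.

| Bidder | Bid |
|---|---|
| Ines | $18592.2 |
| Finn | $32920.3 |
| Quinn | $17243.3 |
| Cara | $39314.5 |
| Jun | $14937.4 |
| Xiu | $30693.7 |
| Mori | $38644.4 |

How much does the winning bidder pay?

$38644.4

Highest bid: Cara at $39314.5, so Cara wins.
Second-highest bid: Mori at $38644.4 — that is the price the winner pays.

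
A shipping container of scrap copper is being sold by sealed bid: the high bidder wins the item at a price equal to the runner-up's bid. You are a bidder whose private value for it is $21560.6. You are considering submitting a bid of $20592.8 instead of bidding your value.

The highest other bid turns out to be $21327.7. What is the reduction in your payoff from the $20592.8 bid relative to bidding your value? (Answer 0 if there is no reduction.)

$232.9

Bidding your value $21560.6: you win (since $21560.6 > $21327.7) and pay $21327.7. Payoff $232.9.
Bidding $20592.8: you lose. Payoff $0.
The competing bid $21327.7 lies between your shaded bid and your value, so underbidding forfeits an item you could have won at a profitable price.
Loss from deviating = $232.9 − ($0) = $232.9.
Because the price is fixed by the runner-up's bid, deviating from your value can only change a good outcome into a bad one — never the reverse.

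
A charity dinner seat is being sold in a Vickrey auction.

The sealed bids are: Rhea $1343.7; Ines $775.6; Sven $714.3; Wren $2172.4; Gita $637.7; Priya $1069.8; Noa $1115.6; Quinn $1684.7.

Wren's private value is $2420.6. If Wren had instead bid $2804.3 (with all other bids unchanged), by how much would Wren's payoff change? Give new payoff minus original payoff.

The highest bid among the other bidders is $1684.7; Wren's bid doesn't change that.
Original bid $2172.4: Wren is highest, pays the top rival bid $1684.7; payoff $2420.6 − $1684.7 = $735.9.
Alternative bid $2804.3: Wren is highest, pays the top rival bid $1684.7; payoff $2420.6 − $1684.7 = $735.9.
Change in payoff = $735.9 − ($735.9) = $0.

$0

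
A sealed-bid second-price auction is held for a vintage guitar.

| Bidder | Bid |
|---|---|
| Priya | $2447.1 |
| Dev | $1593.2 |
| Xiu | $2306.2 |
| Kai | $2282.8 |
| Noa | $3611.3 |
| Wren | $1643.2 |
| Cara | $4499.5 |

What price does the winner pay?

Highest bid: Cara at $4499.5, so Cara wins.
Second-highest bid: Noa at $3611.3 — that is the price the winner pays.

$3611.3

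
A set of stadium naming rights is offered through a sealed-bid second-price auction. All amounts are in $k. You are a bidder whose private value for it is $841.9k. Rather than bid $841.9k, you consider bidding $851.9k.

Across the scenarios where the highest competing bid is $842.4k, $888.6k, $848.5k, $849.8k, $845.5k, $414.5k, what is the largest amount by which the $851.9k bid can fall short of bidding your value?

$842.4k: truthful gives $0k, deviation gives −$0.5k → loss $0.5k.
$888.6k: same outcome either way → loss $0k.
$848.5k: truthful gives $0k, deviation gives −$6.6k → loss $6.6k.
$849.8k: truthful gives $0k, deviation gives −$7.9k → loss $7.9k.
$845.5k: truthful gives $0k, deviation gives −$3.6k → loss $3.6k.
$414.5k: same outcome either way → loss $0k.
Maximum loss: $7.9k.

$7.9k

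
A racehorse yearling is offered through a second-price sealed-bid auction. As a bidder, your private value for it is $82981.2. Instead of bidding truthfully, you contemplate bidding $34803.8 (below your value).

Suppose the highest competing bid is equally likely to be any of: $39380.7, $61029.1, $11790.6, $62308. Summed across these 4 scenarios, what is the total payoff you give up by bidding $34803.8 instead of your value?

The deviation costs you only when the competing bid falls strictly between $34803.8 and $82981.2; elsewhere both bids give the same outcome.
$39380.7: truthful payoff $43600.5, deviation payoff $0 → loss $43600.5.
$61029.1: truthful payoff $21952.1, deviation payoff $0 → loss $21952.1.
$11790.6: outcomes coincide → loss $0.
$62308: truthful payoff $20673.2, deviation payoff $0 → loss $20673.2.
Total loss = $43600.5 + $21952.1 + $20673.2 = $86225.8.
In a second-price auction your bid sets only whether you win, not what you pay, so bidding your true value is weakly dominant.

$86225.8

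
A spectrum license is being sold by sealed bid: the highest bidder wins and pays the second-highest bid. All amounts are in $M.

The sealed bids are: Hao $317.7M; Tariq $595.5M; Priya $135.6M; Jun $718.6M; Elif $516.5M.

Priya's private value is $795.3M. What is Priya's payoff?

$0M

Highest bid: Jun at $718.6M, so Jun wins.
Second-highest bid: Tariq at $595.5M — that is the price the winner pays.
Priya did not win, so Priya pays nothing and receives nothing: payoff $0M.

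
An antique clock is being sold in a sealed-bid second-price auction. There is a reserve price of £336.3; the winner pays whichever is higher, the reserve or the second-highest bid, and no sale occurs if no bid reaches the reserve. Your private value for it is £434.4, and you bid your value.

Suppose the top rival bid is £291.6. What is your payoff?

£98.1

Your bid £434.4 is the highest and exceeds the reserve.
Price = max(second-highest bid, reserve) = max(£291.6, £336.3) = £336.3.
Payoff = £434.4 − £336.3 = £98.1.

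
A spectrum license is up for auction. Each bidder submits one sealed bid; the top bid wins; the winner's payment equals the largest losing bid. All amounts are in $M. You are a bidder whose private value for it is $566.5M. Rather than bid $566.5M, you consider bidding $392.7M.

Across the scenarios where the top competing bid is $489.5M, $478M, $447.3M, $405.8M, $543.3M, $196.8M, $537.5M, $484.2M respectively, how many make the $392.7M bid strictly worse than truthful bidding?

The deviation hurts exactly when the highest competing bid lies strictly between $392.7M and $566.5M — underbidding then forfeits a profitable win.
$489.5M: inside the interval → strictly worse (loss $77M).
$478M: inside the interval → strictly worse (loss $88.5M).
$447.3M: inside the interval → strictly worse (loss $119.2M).
$405.8M: inside the interval → strictly worse (loss $160.7M).
$543.3M: inside the interval → strictly worse (loss $23.2M).
$196.8M: below both → same outcome either way.
$537.5M: inside the interval → strictly worse (loss $29M).
$484.2M: inside the interval → strictly worse (loss $82.3M).
Count: 7.

7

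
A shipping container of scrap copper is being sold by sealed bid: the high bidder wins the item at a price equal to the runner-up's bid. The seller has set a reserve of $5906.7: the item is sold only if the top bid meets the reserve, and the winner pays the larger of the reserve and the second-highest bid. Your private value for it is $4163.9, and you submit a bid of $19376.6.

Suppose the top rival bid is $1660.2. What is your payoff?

−$1742.8

Your bid $19376.6 is the highest and exceeds the reserve.
Price = max(second-highest bid, reserve) = max($1660.2, $5906.7) = $5906.7.
Payoff = $4163.9 − $5906.7 = −$1742.8.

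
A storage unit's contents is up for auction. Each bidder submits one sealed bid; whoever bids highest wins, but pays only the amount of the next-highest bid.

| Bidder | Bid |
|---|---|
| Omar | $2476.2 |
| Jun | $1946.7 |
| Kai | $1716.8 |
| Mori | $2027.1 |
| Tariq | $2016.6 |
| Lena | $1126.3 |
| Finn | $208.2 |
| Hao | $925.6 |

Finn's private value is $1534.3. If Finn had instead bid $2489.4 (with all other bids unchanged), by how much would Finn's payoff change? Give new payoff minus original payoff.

−$941.9

The highest bid among the other bidders is $2476.2; Finn's bid doesn't change that.
Original bid $208.2: Finn is not highest (top rival bid is $2476.2); payoff $0.
Alternative bid $2489.4: Finn is highest, pays the top rival bid $2476.2; payoff $1534.3 − $2476.2 = −$941.9.
Change in payoff = −$941.9 − ($0) = −$941.9.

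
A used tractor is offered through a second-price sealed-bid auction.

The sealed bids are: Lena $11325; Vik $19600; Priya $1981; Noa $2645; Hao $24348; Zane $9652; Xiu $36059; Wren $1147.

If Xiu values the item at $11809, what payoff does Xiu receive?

−$12539

Highest bid: Xiu at $36059, so Xiu wins.
Second-highest bid: Hao at $24348 — that is the price the winner pays.
Xiu's payoff = value − price = $11809 − $24348 = −$12539.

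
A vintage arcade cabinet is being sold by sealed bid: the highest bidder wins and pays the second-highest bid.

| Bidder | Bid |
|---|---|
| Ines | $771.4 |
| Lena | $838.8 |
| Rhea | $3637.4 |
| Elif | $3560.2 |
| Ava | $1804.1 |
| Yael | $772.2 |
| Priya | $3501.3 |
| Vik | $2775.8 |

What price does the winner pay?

$3560.2

Highest bid: Rhea at $3637.4, so Rhea wins.
Second-highest bid: Elif at $3560.2 — that is the price the winner pays.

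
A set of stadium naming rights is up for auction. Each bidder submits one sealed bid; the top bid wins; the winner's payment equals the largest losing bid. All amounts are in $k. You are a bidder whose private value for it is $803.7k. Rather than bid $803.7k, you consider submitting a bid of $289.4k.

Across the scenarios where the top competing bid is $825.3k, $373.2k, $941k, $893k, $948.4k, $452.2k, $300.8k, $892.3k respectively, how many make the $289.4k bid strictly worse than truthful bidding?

3

The deviation hurts exactly when the highest competing bid lies strictly between $289.4k and $803.7k — underbidding then forfeits a profitable win.
$825.3k: above both → same outcome either way.
$373.2k: inside the interval → strictly worse (loss $430.5k).
$941k: above both → same outcome either way.
$893k: above both → same outcome either way.
$948.4k: above both → same outcome either way.
$452.2k: inside the interval → strictly worse (loss $351.5k).
$300.8k: inside the interval → strictly worse (loss $502.9k).
$892.3k: above both → same outcome either way.
Count: 3.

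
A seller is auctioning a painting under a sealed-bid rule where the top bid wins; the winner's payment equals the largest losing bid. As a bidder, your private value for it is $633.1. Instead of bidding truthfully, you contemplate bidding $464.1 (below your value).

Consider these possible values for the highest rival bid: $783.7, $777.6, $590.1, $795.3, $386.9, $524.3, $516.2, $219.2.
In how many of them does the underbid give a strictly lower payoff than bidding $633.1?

3

The deviation hurts exactly when the highest competing bid lies strictly between $464.1 and $633.1 — underbidding then forfeits a profitable win.
$783.7: above both → same outcome either way.
$777.6: above both → same outcome either way.
$590.1: inside the interval → strictly worse (loss $43).
$795.3: above both → same outcome either way.
$386.9: below both → same outcome either way.
$524.3: inside the interval → strictly worse (loss $108.8).
$516.2: inside the interval → strictly worse (loss $116.9).
$219.2: below both → same outcome either way.
Count: 3.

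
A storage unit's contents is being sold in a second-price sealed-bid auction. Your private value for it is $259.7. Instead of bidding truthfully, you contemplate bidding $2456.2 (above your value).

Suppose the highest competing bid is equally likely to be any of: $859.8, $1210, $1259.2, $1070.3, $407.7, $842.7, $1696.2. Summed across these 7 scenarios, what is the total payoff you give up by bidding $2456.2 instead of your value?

$5528

The deviation costs you only when the competing bid falls strictly between $259.7 and $2456.2; elsewhere both bids give the same outcome.
$859.8: truthful payoff $0, deviation payoff −$600.1 → loss $600.1.
$1210: truthful payoff $0, deviation payoff −$950.3 → loss $950.3.
$1259.2: truthful payoff $0, deviation payoff −$999.5 → loss $999.5.
$1070.3: truthful payoff $0, deviation payoff −$810.6 → loss $810.6.
$407.7: truthful payoff $0, deviation payoff −$148 → loss $148.
$842.7: truthful payoff $0, deviation payoff −$583 → loss $583.
$1696.2: truthful payoff $0, deviation payoff −$1436.5 → loss $1436.5.
Total loss = $600.1 + $950.3 + $999.5 + $810.6 + $148 + $583 + $1436.5 = $5528.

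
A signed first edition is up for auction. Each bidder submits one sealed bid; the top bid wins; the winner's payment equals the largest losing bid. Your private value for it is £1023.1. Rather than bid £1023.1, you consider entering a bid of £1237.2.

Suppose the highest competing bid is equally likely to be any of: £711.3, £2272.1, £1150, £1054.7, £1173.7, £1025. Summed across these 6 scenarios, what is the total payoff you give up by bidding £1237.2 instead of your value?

The deviation costs you only when the competing bid falls strictly between £1023.1 and £1237.2; elsewhere both bids give the same outcome.
£711.3: outcomes coincide → loss £0.
£2272.1: outcomes coincide → loss £0.
£1150: truthful payoff £0, deviation payoff −£126.9 → loss £126.9.
£1054.7: truthful payoff £0, deviation payoff −£31.6 → loss £31.6.
£1173.7: truthful payoff £0, deviation payoff −£150.6 → loss £150.6.
£1025: truthful payoff £0, deviation payoff −£1.9 → loss £1.9.
Total loss = £126.9 + £31.6 + £150.6 + £1.9 = £311.

£311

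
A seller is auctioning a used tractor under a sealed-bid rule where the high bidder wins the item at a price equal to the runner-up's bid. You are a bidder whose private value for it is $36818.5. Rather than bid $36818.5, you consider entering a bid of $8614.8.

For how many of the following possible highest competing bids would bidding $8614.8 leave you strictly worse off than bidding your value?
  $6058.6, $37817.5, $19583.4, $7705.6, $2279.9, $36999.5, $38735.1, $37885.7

The deviation hurts exactly when the highest competing bid lies strictly between $8614.8 and $36818.5 — underbidding then forfeits a profitable win.
$6058.6: below both → same outcome either way.
$37817.5: above both → same outcome either way.
$19583.4: inside the interval → strictly worse (loss $17235.1).
$7705.6: below both → same outcome either way.
$2279.9: below both → same outcome either way.
$36999.5: above both → same outcome either way.
$38735.1: above both → same outcome either way.
$37885.7: above both → same outcome either way.
Count: 1.

1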